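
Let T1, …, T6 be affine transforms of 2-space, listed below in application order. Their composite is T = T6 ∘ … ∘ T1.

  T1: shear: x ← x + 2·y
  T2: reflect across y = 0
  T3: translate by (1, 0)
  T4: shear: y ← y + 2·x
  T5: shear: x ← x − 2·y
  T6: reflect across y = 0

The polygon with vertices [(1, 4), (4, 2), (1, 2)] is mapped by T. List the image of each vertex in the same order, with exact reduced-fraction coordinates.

image vertices: (-22, -16), (-23, -16), (-14, -10)

T1 shear: x ← x + 2·y: (1, 4) → (9, 4); (4, 2) → (8, 2); (1, 2) → (5, 2)
T2 reflect across y = 0: (9, 4) → (9, -4); (8, 2) → (8, -2); (5, 2) → (5, -2)
T3 translate by (1, 0): (9, -4) → (10, -4); (8, -2) → (9, -2); (5, -2) → (6, -2)
T4 shear: y ← y + 2·x: (10, -4) → (10, 16); (9, -2) → (9, 16); (6, -2) → (6, 10)
T5 shear: x ← x − 2·y: (10, 16) → (-22, 16); (9, 16) → (-23, 16); (6, 10) → (-14, 10)
T6 reflect across y = 0: (-22, 16) → (-22, -16); (-23, 16) → (-23, -16); (-14, 10) → (-14, -10)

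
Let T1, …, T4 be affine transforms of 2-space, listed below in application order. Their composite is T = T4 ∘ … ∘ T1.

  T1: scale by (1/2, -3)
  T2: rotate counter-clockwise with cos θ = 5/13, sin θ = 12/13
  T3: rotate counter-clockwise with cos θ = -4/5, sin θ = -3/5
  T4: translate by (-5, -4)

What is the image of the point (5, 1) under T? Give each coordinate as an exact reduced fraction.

T(p) = (-474/65, -931/130)

T1 scale by (1/2, -3): (5, 1) → (5/2, -3)
T2 rotate counter-clockwise with cos θ = 5/13, sin θ = 12/13: (5/2, -3) → (97/26, 15/13)
T3 rotate counter-clockwise with cos θ = -4/5, sin θ = -3/5: (97/26, 15/13) → (-149/65, -411/130)
T4 translate by (-5, -4): (-149/65, -411/130) → (-474/65, -931/130)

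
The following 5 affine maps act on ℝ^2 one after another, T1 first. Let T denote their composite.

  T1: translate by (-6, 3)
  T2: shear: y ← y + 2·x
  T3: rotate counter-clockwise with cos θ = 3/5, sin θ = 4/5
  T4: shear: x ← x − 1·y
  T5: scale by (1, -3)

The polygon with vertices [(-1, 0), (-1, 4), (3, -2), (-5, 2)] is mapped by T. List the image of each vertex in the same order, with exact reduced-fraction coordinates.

image vertices: (84/5, 183/5), (56/5, 147/5), (38/5, 81/5), (26, 57)

T1 translate by (-6, 3): (-1, 0) → (-7, 3); (-1, 4) → (-7, 7); (3, -2) → (-3, 1); (-5, 2) → (-11, 5)
T2 shear: y ← y + 2·x: (-7, 3) → (-7, -11); (-7, 7) → (-7, -7); (-3, 1) → (-3, -5); (-11, 5) → (-11, -17)
T3 rotate counter-clockwise with cos θ = 3/5, sin θ = 4/5: (-7, -11) → (23/5, -61/5); (-7, -7) → (7/5, -49/5); (-3, -5) → (11/5, -27/5); (-11, -17) → (7, -19)
T4 shear: x ← x − 1·y: (23/5, -61/5) → (84/5, -61/5); (7/5, -49/5) → (56/5, -49/5); (11/5, -27/5) → (38/5, -27/5); (7, -19) → (26, -19)
T5 scale by (1, -3): (84/5, -61/5) → (84/5, 183/5); (56/5, -49/5) → (56/5, 147/5); (38/5, -27/5) → (38/5, 81/5); (26, -19) → (26, 57)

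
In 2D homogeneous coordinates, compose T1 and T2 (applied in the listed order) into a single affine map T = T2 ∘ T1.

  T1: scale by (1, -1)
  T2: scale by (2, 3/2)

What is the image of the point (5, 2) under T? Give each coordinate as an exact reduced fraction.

T1 scale by (1, -1): (5, 2) → (5, -2)
T2 scale by (2, 3/2): (5, -2) → (10, -3)

T(p) = (10, -3)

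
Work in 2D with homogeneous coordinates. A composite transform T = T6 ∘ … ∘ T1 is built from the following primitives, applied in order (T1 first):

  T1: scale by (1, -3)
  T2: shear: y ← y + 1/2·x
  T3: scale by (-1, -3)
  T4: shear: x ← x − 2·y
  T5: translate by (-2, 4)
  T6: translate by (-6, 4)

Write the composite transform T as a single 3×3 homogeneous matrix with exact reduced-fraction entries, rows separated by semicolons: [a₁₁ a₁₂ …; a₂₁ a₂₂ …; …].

T1 = [1 0 0; 0 -3 0; 0 0 1]
T2·T1 = [1 0 0; 1/2 -3 0; 0 0 1]
T3·…·T1 = [-1 0 0; -3/2 9 0; 0 0 1]
T4·…·T1 = [2 -18 0; -3/2 9 0; 0 0 1]
T5·…·T1 = [2 -18 -2; -3/2 9 4; 0 0 1]
T6·…·T1 = [2 -18 -8; -3/2 9 8; 0 0 1]

T = [2 -18 -8; -3/2 9 8; 0 0 1]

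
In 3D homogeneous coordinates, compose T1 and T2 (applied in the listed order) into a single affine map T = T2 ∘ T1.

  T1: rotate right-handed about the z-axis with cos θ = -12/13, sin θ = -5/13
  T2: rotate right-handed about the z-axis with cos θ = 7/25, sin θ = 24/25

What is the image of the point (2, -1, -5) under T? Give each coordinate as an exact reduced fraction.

T(p) = (-251/325, -682/325, -5)

T1 rotate right-handed about the z-axis with cos θ = -12/13, sin θ = -5/13: (2, -1, -5) → (-29/13, 2/13, -5)
T2 rotate right-handed about the z-axis with cos θ = 7/25, sin θ = 24/25: (-29/13, 2/13, -5) → (-251/325, -682/325, -5)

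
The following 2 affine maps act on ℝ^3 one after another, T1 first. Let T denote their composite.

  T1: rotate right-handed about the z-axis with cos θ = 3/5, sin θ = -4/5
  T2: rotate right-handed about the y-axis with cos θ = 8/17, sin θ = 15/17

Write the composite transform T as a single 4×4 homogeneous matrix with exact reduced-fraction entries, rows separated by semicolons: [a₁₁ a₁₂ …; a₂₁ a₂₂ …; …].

T = [24/85 32/85 15/17 0; -4/5 3/5 0 0; -9/17 -12/17 8/17 0; 0 0 0 1]

T1 = [3/5 4/5 0 0; -4/5 3/5 0 0; 0 0 1 0; 0 0 0 1]
T2·T1 = [24/85 32/85 15/17 0; -4/5 3/5 0 0; -9/17 -12/17 8/17 0; 0 0 0 1]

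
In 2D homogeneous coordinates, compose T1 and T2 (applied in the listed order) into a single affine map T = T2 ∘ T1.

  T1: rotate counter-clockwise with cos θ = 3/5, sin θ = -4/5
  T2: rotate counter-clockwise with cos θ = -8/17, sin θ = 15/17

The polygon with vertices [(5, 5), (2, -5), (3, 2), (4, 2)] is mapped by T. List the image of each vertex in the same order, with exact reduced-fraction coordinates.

image vertices: (-41/17, 113/17), (457/85, -26/85), (-46/85, 303/85), (-2/17, 76/17)

T1 rotate counter-clockwise with cos θ = 3/5, sin θ = -4/5: (5, 5) → (7, -1); (2, -5) → (-14/5, -23/5); (3, 2) → (17/5, -6/5); (4, 2) → (4, -2)
T2 rotate counter-clockwise with cos θ = -8/17, sin θ = 15/17: (7, -1) → (-41/17, 113/17); (-14/5, -23/5) → (457/85, -26/85); (17/5, -6/5) → (-46/85, 303/85); (4, -2) → (-2/17, 76/17)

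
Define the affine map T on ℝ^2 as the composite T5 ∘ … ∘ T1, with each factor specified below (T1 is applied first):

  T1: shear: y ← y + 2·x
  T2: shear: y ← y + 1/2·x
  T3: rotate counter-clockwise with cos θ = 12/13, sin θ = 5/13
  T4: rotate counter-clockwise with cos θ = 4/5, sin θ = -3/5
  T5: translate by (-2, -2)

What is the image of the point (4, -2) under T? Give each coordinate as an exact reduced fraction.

T(p) = (50/13, 62/13)

T1 shear: y ← y + 2·x: (4, -2) → (4, 6)
T2 shear: y ← y + 1/2·x: (4, 6) → (4, 8)
T3 rotate counter-clockwise with cos θ = 12/13, sin θ = 5/13: (4, 8) → (8/13, 116/13)
T4 rotate counter-clockwise with cos θ = 4/5, sin θ = -3/5: (8/13, 116/13) → (76/13, 88/13)
T5 translate by (-2, -2): (76/13, 88/13) → (50/13, 62/13)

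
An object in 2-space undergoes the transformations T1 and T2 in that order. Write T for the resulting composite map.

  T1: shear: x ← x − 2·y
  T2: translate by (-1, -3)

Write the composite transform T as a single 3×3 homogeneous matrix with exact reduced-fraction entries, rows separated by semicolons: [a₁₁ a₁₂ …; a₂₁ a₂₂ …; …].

T = [1 -2 -1; 0 1 -3; 0 0 1]

T1 = [1 -2 0; 0 1 0; 0 0 1]
T2·T1 = [1 -2 -1; 0 1 -3; 0 0 1]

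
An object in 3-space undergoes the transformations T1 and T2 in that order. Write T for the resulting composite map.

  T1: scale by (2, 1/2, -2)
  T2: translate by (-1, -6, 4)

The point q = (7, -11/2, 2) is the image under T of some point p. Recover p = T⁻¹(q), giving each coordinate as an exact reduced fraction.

T1 = [2 0 0 0; 0 1/2 0 0; 0 0 -2 0; 0 0 0 1]
T2·T1 = [2 0 0 -1; 0 1/2 0 -6; 0 0 -2 4; 0 0 0 1]
det M = -2; M⁻¹ = [1/2 0 0 1/2; 0 2 0 12; 0 0 -1/2 2; 0 0 0 1]
M⁻¹ · (7, -11/2, 2)ᵀ = (4, 1, 1)ᵀ

p = (4, 1, 1)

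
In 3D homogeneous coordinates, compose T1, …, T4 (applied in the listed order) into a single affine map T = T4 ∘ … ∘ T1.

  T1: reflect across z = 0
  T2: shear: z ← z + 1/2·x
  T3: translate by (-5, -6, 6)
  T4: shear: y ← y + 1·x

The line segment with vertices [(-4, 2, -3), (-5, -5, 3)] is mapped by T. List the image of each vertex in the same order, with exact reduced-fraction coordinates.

T1 reflect across z = 0: (-4, 2, -3) → (-4, 2, 3); (-5, -5, 3) → (-5, -5, -3)
T2 shear: z ← z + 1/2·x: (-4, 2, 3) → (-4, 2, 1); (-5, -5, -3) → (-5, -5, -11/2)
T3 translate by (-5, -6, 6): (-4, 2, 1) → (-9, -4, 7); (-5, -5, -11/2) → (-10, -11, 1/2)
T4 shear: y ← y + 1·x: (-9, -4, 7) → (-9, -13, 7); (-10, -11, 1/2) → (-10, -21, 1/2)

image vertices: (-9, -13, 7), (-10, -21, 1/2)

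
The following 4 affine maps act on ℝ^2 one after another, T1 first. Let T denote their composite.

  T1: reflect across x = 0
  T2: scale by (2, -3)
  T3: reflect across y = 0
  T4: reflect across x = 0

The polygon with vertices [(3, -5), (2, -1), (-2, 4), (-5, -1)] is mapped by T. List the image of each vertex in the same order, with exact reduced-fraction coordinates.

image vertices: (6, -15), (4, -3), (-4, 12), (-10, -3)

T1 reflect across x = 0: (3, -5) → (-3, -5); (2, -1) → (-2, -1); (-2, 4) → (2, 4); (-5, -1) → (5, -1)
T2 scale by (2, -3): (-3, -5) → (-6, 15); (-2, -1) → (-4, 3); (2, 4) → (4, -12); (5, -1) → (10, 3)
T3 reflect across y = 0: (-6, 15) → (-6, -15); (-4, 3) → (-4, -3); (4, -12) → (4, 12); (10, 3) → (10, -3)
T4 reflect across x = 0: (-6, -15) → (6, -15); (-4, -3) → (4, -3); (4, 12) → (-4, 12); (10, -3) → (-10, -3)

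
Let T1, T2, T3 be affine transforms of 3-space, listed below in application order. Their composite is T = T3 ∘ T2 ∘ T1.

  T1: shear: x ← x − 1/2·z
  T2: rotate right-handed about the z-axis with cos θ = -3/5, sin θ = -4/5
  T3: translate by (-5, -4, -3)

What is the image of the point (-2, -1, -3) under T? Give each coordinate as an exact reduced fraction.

T1 shear: x ← x − 1/2·z: (-2, -1, -3) → (-1/2, -1, -3)
T2 rotate right-handed about the z-axis with cos θ = -3/5, sin θ = -4/5: (-1/2, -1, -3) → (-1/2, 1, -3)
T3 translate by (-5, -4, -3): (-1/2, 1, -3) → (-11/2, -3, -6)

T(p) = (-11/2, -3, -6)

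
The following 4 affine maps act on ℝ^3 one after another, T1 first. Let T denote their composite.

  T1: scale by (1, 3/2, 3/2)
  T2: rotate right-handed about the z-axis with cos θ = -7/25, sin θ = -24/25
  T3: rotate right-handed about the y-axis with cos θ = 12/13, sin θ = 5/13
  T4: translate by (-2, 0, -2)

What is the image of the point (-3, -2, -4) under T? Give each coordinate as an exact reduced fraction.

T1 scale by (1, 3/2, 3/2): (-3, -2, -4) → (-3, -3, -6)
T2 rotate right-handed about the z-axis with cos θ = -7/25, sin θ = -24/25: (-3, -3, -6) → (-51/25, 93/25, -6)
T3 rotate right-handed about the y-axis with cos θ = 12/13, sin θ = 5/13: (-51/25, 93/25, -6) → (-1362/325, 93/25, -309/65)
T4 translate by (-2, 0, -2): (-1362/325, 93/25, -309/65) → (-2012/325, 93/25, -439/65)

T(p) = (-2012/325, 93/25, -439/65)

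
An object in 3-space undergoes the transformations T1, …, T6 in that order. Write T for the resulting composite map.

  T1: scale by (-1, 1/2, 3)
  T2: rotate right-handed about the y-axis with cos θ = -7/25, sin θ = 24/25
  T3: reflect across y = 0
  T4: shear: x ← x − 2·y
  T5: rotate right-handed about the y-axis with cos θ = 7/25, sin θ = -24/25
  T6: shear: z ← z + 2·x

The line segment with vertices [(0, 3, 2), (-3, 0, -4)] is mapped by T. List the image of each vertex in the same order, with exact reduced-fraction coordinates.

T1 scale by (-1, 1/2, 3): (0, 3, 2) → (0, 3/2, 6); (-3, 0, -4) → (3, 0, -12)
T2 rotate right-handed about the y-axis with cos θ = -7/25, sin θ = 24/25: (0, 3/2, 6) → (144/25, 3/2, -42/25); (3, 0, -12) → (-309/25, 0, 12/25)
T3 reflect across y = 0: (144/25, 3/2, -42/25) → (144/25, -3/2, -42/25); (-309/25, 0, 12/25) → (-309/25, 0, 12/25)
T4 shear: x ← x − 2·y: (144/25, -3/2, -42/25) → (219/25, -3/2, -42/25); (-309/25, 0, 12/25) → (-309/25, 0, 12/25)
T5 rotate right-handed about the y-axis with cos θ = 7/25, sin θ = -24/25: (219/25, -3/2, -42/25) → (2541/625, -3/2, 4962/625); (-309/25, 0, 12/25) → (-2451/625, 0, -7332/625)
T6 shear: z ← z + 2·x: (2541/625, -3/2, 4962/625) → (2541/625, -3/2, 10044/625); (-2451/625, 0, -7332/625) → (-2451/625, 0, -12234/625)

image vertices: (2541/625, -3/2, 10044/625), (-2451/625, 0, -12234/625)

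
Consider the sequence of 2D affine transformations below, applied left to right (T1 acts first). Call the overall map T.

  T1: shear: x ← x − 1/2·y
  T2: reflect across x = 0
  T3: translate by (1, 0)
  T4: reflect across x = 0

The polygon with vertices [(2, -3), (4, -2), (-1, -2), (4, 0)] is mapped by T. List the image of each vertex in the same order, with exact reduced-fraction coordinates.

T1 shear: x ← x − 1/2·y: (2, -3) → (7/2, -3); (4, -2) → (5, -2); (-1, -2) → (0, -2); (4, 0) → (4, 0)
T2 reflect across x = 0: (7/2, -3) → (-7/2, -3); (5, -2) → (-5, -2); (0, -2) → (0, -2); (4, 0) → (-4, 0)
T3 translate by (1, 0): (-7/2, -3) → (-5/2, -3); (-5, -2) → (-4, -2); (0, -2) → (1, -2); (-4, 0) → (-3, 0)
T4 reflect across x = 0: (-5/2, -3) → (5/2, -3); (-4, -2) → (4, -2); (1, -2) → (-1, -2); (-3, 0) → (3, 0)

image vertices: (5/2, -3), (4, -2), (-1, -2), (3, 0)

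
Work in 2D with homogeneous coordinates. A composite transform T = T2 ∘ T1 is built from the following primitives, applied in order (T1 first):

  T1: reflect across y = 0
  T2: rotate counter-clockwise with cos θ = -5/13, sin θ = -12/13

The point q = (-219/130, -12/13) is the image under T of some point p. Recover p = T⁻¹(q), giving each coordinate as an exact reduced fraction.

T1 = [1 0 0; 0 -1 0; 0 0 1]
T2·T1 = [-5/13 -12/13 0; -12/13 5/13 0; 0 0 1]
det M = -1; M⁻¹ = [-5/13 -12/13 0; -12/13 5/13 0; 0 0 1]
M⁻¹ · (-219/130, -12/13)ᵀ = (3/2, 6/5)ᵀ

p = (3/2, 6/5)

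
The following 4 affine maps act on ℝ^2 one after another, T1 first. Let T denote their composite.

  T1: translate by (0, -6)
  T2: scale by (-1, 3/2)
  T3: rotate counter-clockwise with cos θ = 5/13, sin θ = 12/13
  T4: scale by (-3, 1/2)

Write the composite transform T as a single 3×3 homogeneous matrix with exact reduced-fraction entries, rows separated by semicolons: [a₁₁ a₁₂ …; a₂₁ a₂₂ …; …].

T = [15/13 54/13 -324/13; -6/13 15/52 -45/26; 0 0 1]

T1 = [1 0 0; 0 1 -6; 0 0 1]
T2·T1 = [-1 0 0; 0 3/2 -9; 0 0 1]
T3·…·T1 = [-5/13 -18/13 108/13; -12/13 15/26 -45/13; 0 0 1]
T4·…·T1 = [15/13 54/13 -324/13; -6/13 15/52 -45/26; 0 0 1]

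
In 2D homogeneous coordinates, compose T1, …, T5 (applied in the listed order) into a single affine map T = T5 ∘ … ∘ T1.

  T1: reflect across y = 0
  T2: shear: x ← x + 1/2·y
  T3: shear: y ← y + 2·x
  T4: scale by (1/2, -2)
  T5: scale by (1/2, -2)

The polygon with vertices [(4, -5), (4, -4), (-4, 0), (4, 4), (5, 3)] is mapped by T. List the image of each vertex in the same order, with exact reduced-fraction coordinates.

image vertices: (13/8, 72), (3/2, 64), (-1, -32), (1/2, 0), (7/8, 16)

T1 reflect across y = 0: (4, -5) → (4, 5); (4, -4) → (4, 4); (-4, 0) → (-4, 0); (4, 4) → (4, -4); (5, 3) → (5, -3)
T2 shear: x ← x + 1/2·y: (4, 5) → (13/2, 5); (4, 4) → (6, 4); (-4, 0) → (-4, 0); (4, -4) → (2, -4); (5, -3) → (7/2, -3)
T3 shear: y ← y + 2·x: (13/2, 5) → (13/2, 18); (6, 4) → (6, 16); (-4, 0) → (-4, -8); (2, -4) → (2, 0); (7/2, -3) → (7/2, 4)
T4 scale by (1/2, -2): (13/2, 18) → (13/4, -36); (6, 16) → (3, -32); (-4, -8) → (-2, 16); (2, 0) → (1, 0); (7/2, 4) → (7/4, -8)
T5 scale by (1/2, -2): (13/4, -36) → (13/8, 72); (3, -32) → (3/2, 64); (-2, 16) → (-1, -32); (1, 0) → (1/2, 0); (7/4, -8) → (7/8, 16)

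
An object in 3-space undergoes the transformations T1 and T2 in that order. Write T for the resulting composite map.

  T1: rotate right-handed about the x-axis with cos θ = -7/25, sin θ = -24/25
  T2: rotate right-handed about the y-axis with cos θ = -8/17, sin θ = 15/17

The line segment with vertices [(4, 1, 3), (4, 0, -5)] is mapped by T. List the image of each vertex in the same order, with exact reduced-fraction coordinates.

T1 rotate right-handed about the x-axis with cos θ = -7/25, sin θ = -24/25: (4, 1, 3) → (4, 13/5, -9/5); (4, 0, -5) → (4, -24/5, 7/5)
T2 rotate right-handed about the y-axis with cos θ = -8/17, sin θ = 15/17: (4, 13/5, -9/5) → (-59/17, 13/5, -228/85); (4, -24/5, 7/5) → (-11/17, -24/5, -356/85)

image vertices: (-59/17, 13/5, -228/85), (-11/17, -24/5, -356/85)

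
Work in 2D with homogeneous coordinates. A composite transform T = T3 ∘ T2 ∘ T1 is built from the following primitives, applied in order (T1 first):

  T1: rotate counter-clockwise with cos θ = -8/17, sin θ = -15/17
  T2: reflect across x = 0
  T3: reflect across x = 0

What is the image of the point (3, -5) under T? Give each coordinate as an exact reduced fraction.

T1 rotate counter-clockwise with cos θ = -8/17, sin θ = -15/17: (3, -5) → (-99/17, -5/17)
T2 reflect across x = 0: (-99/17, -5/17) → (99/17, -5/17)
T3 reflect across x = 0: (99/17, -5/17) → (-99/17, -5/17)

T(p) = (-99/17, -5/17)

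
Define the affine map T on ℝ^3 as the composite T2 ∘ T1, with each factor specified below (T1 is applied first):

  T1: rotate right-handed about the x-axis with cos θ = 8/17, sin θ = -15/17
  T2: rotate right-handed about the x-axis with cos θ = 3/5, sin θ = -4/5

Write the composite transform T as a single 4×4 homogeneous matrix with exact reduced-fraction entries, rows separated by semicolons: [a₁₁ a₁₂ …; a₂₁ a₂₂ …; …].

T1 = [1 0 0 0; 0 8/17 15/17 0; 0 -15/17 8/17 0; 0 0 0 1]
T2·T1 = [1 0 0 0; 0 -36/85 77/85 0; 0 -77/85 -36/85 0; 0 0 0 1]

T = [1 0 0 0; 0 -36/85 77/85 0; 0 -77/85 -36/85 0; 0 0 0 1]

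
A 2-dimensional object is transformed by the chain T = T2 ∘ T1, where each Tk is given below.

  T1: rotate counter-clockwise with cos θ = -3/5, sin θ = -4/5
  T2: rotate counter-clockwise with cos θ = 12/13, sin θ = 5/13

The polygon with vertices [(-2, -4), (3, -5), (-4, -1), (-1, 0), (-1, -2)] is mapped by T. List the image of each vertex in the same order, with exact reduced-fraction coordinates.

T1 rotate counter-clockwise with cos θ = -3/5, sin θ = -4/5: (-2, -4) → (-2, 4); (3, -5) → (-29/5, 3/5); (-4, -1) → (8/5, 19/5); (-1, 0) → (3/5, 4/5); (-1, -2) → (-1, 2)
T2 rotate counter-clockwise with cos θ = 12/13, sin θ = 5/13: (-2, 4) → (-44/13, 38/13); (-29/5, 3/5) → (-363/65, -109/65); (8/5, 19/5) → (1/65, 268/65); (3/5, 4/5) → (16/65, 63/65); (-1, 2) → (-22/13, 19/13)

image vertices: (-44/13, 38/13), (-363/65, -109/65), (1/65, 268/65), (16/65, 63/65), (-22/13, 19/13)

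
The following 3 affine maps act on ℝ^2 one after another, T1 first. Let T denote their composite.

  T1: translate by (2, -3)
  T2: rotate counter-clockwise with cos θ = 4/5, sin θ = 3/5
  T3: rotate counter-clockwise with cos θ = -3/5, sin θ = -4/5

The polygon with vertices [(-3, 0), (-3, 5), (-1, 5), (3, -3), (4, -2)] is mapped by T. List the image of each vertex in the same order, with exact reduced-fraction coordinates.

T1 translate by (2, -3): (-3, 0) → (-1, -3); (-3, 5) → (-1, 2); (-1, 5) → (1, 2); (3, -3) → (5, -6); (4, -2) → (6, -5)
T2 rotate counter-clockwise with cos θ = 4/5, sin θ = 3/5: (-1, -3) → (1, -3); (-1, 2) → (-2, 1); (1, 2) → (-2/5, 11/5); (5, -6) → (38/5, -9/5); (6, -5) → (39/5, -2/5)
T3 rotate counter-clockwise with cos θ = -3/5, sin θ = -4/5: (1, -3) → (-3, 1); (-2, 1) → (2, 1); (-2/5, 11/5) → (2, -1); (38/5, -9/5) → (-6, -5); (39/5, -2/5) → (-5, -6)

image vertices: (-3, 1), (2, 1), (2, -1), (-6, -5), (-5, -6)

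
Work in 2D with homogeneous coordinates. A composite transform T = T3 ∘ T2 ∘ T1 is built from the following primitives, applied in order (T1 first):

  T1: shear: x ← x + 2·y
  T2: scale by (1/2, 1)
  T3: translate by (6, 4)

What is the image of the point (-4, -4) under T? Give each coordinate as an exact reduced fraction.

T1 shear: x ← x + 2·y: (-4, -4) → (-12, -4)
T2 scale by (1/2, 1): (-12, -4) → (-6, -4)
T3 translate by (6, 4): (-6, -4) → (0, 0)

T(p) = (0, 0)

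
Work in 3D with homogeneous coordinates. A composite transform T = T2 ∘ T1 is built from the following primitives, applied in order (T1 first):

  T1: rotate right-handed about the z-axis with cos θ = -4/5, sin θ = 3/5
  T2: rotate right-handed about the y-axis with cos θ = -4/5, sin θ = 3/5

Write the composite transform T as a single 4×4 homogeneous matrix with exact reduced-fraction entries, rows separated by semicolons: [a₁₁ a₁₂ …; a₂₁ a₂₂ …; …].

T = [16/25 12/25 3/5 0; 3/5 -4/5 0 0; 12/25 9/25 -4/5 0; 0 0 0 1]

T1 = [-4/5 -3/5 0 0; 3/5 -4/5 0 0; 0 0 1 0; 0 0 0 1]
T2·T1 = [16/25 12/25 3/5 0; 3/5 -4/5 0 0; 12/25 9/25 -4/5 0; 0 0 0 1]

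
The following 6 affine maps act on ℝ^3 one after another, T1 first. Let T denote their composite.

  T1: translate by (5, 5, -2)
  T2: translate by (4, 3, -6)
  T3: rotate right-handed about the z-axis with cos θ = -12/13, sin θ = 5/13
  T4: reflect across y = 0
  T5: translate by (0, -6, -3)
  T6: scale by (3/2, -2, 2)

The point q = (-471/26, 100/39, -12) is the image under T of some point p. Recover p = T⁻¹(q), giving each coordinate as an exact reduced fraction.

T1 = [1 0 0 5; 0 1 0 5; 0 0 1 -2; 0 0 0 1]
T2·T1 = [1 0 0 9; 0 1 0 8; 0 0 1 -8; 0 0 0 1]
T3·…·T1 = [-12/13 -5/13 0 -148/13; 5/13 -12/13 0 -51/13; 0 0 1 -8; 0 0 0 1]
T4·…·T1 = [-12/13 -5/13 0 -148/13; -5/13 12/13 0 51/13; 0 0 1 -8; 0 0 0 1]
T5·…·T1 = [-12/13 -5/13 0 -148/13; -5/13 12/13 0 -27/13; 0 0 1 -11; 0 0 0 1]
T6·…·T1 = [-18/13 -15/26 0 -222/13; 10/13 -24/13 0 54/13; 0 0 2 -22; 0 0 0 1]
det M = 6; M⁻¹ = [-8/13 5/26 0 -147/13; -10/39 -6/13 0 -32/13; 0 0 1/2 11; 0 0 0 1]
M⁻¹ · (-471/26, 100/39, -12)ᵀ = (1/3, 1, 5)ᵀ

p = (1/3, 1, 5)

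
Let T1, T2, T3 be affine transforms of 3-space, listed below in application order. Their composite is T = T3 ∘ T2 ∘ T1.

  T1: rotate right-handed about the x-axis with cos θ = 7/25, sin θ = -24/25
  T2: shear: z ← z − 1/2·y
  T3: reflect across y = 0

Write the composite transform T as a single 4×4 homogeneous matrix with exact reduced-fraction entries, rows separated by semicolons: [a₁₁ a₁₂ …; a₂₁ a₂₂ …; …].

T = [1 0 0 0; 0 -7/25 -24/25 0; 0 -11/10 -1/5 0; 0 0 0 1]

T1 = [1 0 0 0; 0 7/25 24/25 0; 0 -24/25 7/25 0; 0 0 0 1]
T2·T1 = [1 0 0 0; 0 7/25 24/25 0; 0 -11/10 -1/5 0; 0 0 0 1]
T3·…·T1 = [1 0 0 0; 0 -7/25 -24/25 0; 0 -11/10 -1/5 0; 0 0 0 1]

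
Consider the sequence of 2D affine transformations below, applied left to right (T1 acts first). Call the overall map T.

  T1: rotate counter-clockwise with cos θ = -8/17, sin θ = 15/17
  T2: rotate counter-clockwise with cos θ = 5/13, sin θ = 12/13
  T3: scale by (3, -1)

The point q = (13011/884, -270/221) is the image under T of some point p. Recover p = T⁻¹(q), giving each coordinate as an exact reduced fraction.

p = (-5, -3/4)

T1 = [-8/17 -15/17 0; 15/17 -8/17 0; 0 0 1]
T2·T1 = [-220/221 21/221 0; -21/221 -220/221 0; 0 0 1]
T3·…·T1 = [-660/221 63/221 0; 21/221 220/221 0; 0 0 1]
det M = -3; M⁻¹ = [-220/663 21/221 0; 7/221 220/221 0; 0 0 1]
M⁻¹ · (13011/884, -270/221)ᵀ = (-5, -3/4)ᵀ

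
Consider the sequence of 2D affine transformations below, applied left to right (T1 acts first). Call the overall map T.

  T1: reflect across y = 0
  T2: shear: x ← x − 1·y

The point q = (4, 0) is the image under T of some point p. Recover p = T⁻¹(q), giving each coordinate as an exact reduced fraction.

T1 = [1 0 0; 0 -1 0; 0 0 1]
T2·T1 = [1 1 0; 0 -1 0; 0 0 1]
det M = -1; M⁻¹ = [1 1 0; 0 -1 0; 0 0 1]
M⁻¹ · (4, 0)ᵀ = (4, 0)ᵀ

p = (4, 0)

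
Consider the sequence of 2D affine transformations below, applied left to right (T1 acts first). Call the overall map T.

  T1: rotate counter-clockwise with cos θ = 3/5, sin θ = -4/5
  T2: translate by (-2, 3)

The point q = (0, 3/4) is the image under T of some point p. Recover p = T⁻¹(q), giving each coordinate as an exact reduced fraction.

T1 = [3/5 4/5 0; -4/5 3/5 0; 0 0 1]
T2·T1 = [3/5 4/5 -2; -4/5 3/5 3; 0 0 1]
det M = 1; M⁻¹ = [3/5 -4/5 18/5; 4/5 3/5 -1/5; 0 0 1]
M⁻¹ · (0, 3/4)ᵀ = (3, 1/4)ᵀ

p = (3, 1/4)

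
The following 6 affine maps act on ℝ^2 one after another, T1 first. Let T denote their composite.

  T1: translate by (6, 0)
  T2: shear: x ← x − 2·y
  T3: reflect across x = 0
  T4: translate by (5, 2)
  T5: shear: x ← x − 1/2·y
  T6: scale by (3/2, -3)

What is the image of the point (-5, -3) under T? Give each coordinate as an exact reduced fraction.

T(p) = (-9/4, 3)

T1 translate by (6, 0): (-5, -3) → (1, -3)
T2 shear: x ← x − 2·y: (1, -3) → (7, -3)
T3 reflect across x = 0: (7, -3) → (-7, -3)
T4 translate by (5, 2): (-7, -3) → (-2, -1)
T5 shear: x ← x − 1/2·y: (-2, -1) → (-3/2, -1)
T6 scale by (3/2, -3): (-3/2, -1) → (-9/4, 3)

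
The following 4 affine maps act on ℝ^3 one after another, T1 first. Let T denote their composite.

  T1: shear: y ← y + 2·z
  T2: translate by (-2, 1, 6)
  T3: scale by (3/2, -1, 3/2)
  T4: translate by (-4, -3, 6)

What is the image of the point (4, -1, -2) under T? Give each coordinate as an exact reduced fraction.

T1 shear: y ← y + 2·z: (4, -1, -2) → (4, -5, -2)
T2 translate by (-2, 1, 6): (4, -5, -2) → (2, -4, 4)
T3 scale by (3/2, -1, 3/2): (2, -4, 4) → (3, 4, 6)
T4 translate by (-4, -3, 6): (3, 4, 6) → (-1, 1, 12)

T(p) = (-1, 1, 12)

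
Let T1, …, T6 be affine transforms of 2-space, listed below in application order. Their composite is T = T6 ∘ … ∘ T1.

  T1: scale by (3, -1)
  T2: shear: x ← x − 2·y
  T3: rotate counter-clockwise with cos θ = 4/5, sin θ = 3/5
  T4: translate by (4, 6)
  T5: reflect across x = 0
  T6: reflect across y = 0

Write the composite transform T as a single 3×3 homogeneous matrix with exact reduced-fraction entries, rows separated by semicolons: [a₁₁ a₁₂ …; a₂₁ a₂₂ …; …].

T = [-12/5 -11/5 -4; -9/5 -2/5 -6; 0 0 1]

T1 = [3 0 0; 0 -1 0; 0 0 1]
T2·T1 = [3 2 0; 0 -1 0; 0 0 1]
T3·…·T1 = [12/5 11/5 0; 9/5 2/5 0; 0 0 1]
T4·…·T1 = [12/5 11/5 4; 9/5 2/5 6; 0 0 1]
T5·…·T1 = [-12/5 -11/5 -4; 9/5 2/5 6; 0 0 1]
T6·…·T1 = [-12/5 -11/5 -4; -9/5 -2/5 -6; 0 0 1]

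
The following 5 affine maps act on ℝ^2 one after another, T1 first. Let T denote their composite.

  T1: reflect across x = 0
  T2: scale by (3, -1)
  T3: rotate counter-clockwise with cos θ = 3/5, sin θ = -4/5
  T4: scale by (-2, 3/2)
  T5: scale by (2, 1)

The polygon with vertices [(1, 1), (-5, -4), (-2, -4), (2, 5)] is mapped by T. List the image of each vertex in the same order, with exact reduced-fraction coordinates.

T1 reflect across x = 0: (1, 1) → (-1, 1); (-5, -4) → (5, -4); (-2, -4) → (2, -4); (2, 5) → (-2, 5)
T2 scale by (3, -1): (-1, 1) → (-3, -1); (5, -4) → (15, 4); (2, -4) → (6, 4); (-2, 5) → (-6, -5)
T3 rotate counter-clockwise with cos θ = 3/5, sin θ = -4/5: (-3, -1) → (-13/5, 9/5); (15, 4) → (61/5, -48/5); (6, 4) → (34/5, -12/5); (-6, -5) → (-38/5, 9/5)
T4 scale by (-2, 3/2): (-13/5, 9/5) → (26/5, 27/10); (61/5, -48/5) → (-122/5, -72/5); (34/5, -12/5) → (-68/5, -18/5); (-38/5, 9/5) → (76/5, 27/10)
T5 scale by (2, 1): (26/5, 27/10) → (52/5, 27/10); (-122/5, -72/5) → (-244/5, -72/5); (-68/5, -18/5) → (-136/5, -18/5); (76/5, 27/10) → (152/5, 27/10)

image vertices: (52/5, 27/10), (-244/5, -72/5), (-136/5, -18/5), (152/5, 27/10)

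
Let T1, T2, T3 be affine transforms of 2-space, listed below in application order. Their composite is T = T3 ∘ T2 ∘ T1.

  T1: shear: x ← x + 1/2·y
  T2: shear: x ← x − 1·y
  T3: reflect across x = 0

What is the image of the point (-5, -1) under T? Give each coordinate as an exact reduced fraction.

T1 shear: x ← x + 1/2·y: (-5, -1) → (-11/2, -1)
T2 shear: x ← x − 1·y: (-11/2, -1) → (-9/2, -1)
T3 reflect across x = 0: (-9/2, -1) → (9/2, -1)

T(p) = (9/2, -1)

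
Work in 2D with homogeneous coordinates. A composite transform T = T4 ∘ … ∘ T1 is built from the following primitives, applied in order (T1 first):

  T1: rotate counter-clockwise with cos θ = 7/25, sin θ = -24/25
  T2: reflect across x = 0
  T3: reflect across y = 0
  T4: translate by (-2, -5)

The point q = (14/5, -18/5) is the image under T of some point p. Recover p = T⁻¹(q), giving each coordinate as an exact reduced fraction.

p = (0, -5)

T1 = [7/25 24/25 0; -24/25 7/25 0; 0 0 1]
T2·T1 = [-7/25 -24/25 0; -24/25 7/25 0; 0 0 1]
T3·…·T1 = [-7/25 -24/25 0; 24/25 -7/25 0; 0 0 1]
T4·…·T1 = [-7/25 -24/25 -2; 24/25 -7/25 -5; 0 0 1]
det M = 1; M⁻¹ = [-7/25 24/25 106/25; -24/25 -7/25 -83/25; 0 0 1]
M⁻¹ · (14/5, -18/5)ᵀ = (0, -5)ᵀ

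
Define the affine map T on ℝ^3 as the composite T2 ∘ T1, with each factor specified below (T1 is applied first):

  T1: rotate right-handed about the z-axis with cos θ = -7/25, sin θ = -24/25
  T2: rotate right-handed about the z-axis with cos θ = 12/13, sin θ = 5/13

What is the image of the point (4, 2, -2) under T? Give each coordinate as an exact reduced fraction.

T1 rotate right-handed about the z-axis with cos θ = -7/25, sin θ = -24/25: (4, 2, -2) → (4/5, -22/5, -2)
T2 rotate right-handed about the z-axis with cos θ = 12/13, sin θ = 5/13: (4/5, -22/5, -2) → (158/65, -244/65, -2)

T(p) = (158/65, -244/65, -2)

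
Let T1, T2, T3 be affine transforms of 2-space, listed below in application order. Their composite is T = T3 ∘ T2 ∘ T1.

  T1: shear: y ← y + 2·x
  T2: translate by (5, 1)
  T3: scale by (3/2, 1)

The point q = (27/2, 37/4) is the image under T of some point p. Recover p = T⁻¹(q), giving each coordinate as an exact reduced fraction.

p = (4, 1/4)

T1 = [1 0 0; 2 1 0; 0 0 1]
T2·T1 = [1 0 5; 2 1 1; 0 0 1]
T3·…·T1 = [3/2 0 15/2; 2 1 1; 0 0 1]
det M = 3/2; M⁻¹ = [2/3 0 -5; -4/3 1 9; 0 0 1]
M⁻¹ · (27/2, 37/4)ᵀ = (4, 1/4)ᵀ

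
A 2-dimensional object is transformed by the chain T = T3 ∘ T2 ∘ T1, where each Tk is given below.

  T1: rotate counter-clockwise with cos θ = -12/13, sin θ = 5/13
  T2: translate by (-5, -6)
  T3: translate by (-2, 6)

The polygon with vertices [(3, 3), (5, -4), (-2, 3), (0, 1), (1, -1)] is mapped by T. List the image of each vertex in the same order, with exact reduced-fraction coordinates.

image vertices: (-142/13, -21/13), (-131/13, 73/13), (-82/13, -46/13), (-96/13, -12/13), (-98/13, 17/13)

T1 rotate counter-clockwise with cos θ = -12/13, sin θ = 5/13: (3, 3) → (-51/13, -21/13); (5, -4) → (-40/13, 73/13); (-2, 3) → (9/13, -46/13); (0, 1) → (-5/13, -12/13); (1, -1) → (-7/13, 17/13)
T2 translate by (-5, -6): (-51/13, -21/13) → (-116/13, -99/13); (-40/13, 73/13) → (-105/13, -5/13); (9/13, -46/13) → (-56/13, -124/13); (-5/13, -12/13) → (-70/13, -90/13); (-7/13, 17/13) → (-72/13, -61/13)
T3 translate by (-2, 6): (-116/13, -99/13) → (-142/13, -21/13); (-105/13, -5/13) → (-131/13, 73/13); (-56/13, -124/13) → (-82/13, -46/13); (-70/13, -90/13) → (-96/13, -12/13); (-72/13, -61/13) → (-98/13, 17/13)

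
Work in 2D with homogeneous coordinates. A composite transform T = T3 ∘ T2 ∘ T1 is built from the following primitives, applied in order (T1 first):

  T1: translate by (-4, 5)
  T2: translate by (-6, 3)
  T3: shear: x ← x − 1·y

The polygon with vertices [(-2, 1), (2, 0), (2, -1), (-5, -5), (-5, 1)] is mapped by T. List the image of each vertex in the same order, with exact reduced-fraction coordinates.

T1 translate by (-4, 5): (-2, 1) → (-6, 6); (2, 0) → (-2, 5); (2, -1) → (-2, 4); (-5, -5) → (-9, 0); (-5, 1) → (-9, 6)
T2 translate by (-6, 3): (-6, 6) → (-12, 9); (-2, 5) → (-8, 8); (-2, 4) → (-8, 7); (-9, 0) → (-15, 3); (-9, 6) → (-15, 9)
T3 shear: x ← x − 1·y: (-12, 9) → (-21, 9); (-8, 8) → (-16, 8); (-8, 7) → (-15, 7); (-15, 3) → (-18, 3); (-15, 9) → (-24, 9)

image vertices: (-21, 9), (-16, 8), (-15, 7), (-18, 3), (-24, 9)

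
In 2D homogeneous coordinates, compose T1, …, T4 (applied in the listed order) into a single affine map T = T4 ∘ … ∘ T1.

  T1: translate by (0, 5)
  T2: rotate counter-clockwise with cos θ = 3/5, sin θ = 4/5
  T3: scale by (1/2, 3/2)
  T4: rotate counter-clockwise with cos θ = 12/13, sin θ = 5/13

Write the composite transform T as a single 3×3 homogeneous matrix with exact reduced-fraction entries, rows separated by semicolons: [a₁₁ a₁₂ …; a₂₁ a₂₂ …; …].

T1 = [1 0 0; 0 1 5; 0 0 1]
T2·T1 = [3/5 -4/5 -4; 4/5 3/5 3; 0 0 1]
T3·…·T1 = [3/10 -2/5 -2; 6/5 9/10 9/2; 0 0 1]
T4·…·T1 = [-12/65 -93/130 -93/26; 159/130 44/65 44/13; 0 0 1]

T = [-12/65 -93/130 -93/26; 159/130 44/65 44/13; 0 0 1]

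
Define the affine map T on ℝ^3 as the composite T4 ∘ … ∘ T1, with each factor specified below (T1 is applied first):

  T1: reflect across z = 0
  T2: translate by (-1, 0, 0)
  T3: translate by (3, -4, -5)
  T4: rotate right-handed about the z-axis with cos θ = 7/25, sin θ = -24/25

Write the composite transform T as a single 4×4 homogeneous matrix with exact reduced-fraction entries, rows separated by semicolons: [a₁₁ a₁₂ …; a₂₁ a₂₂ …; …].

T1 = [1 0 0 0; 0 1 0 0; 0 0 -1 0; 0 0 0 1]
T2·T1 = [1 0 0 -1; 0 1 0 0; 0 0 -1 0; 0 0 0 1]
T3·…·T1 = [1 0 0 2; 0 1 0 -4; 0 0 -1 -5; 0 0 0 1]
T4·…·T1 = [7/25 24/25 0 -82/25; -24/25 7/25 0 -76/25; 0 0 -1 -5; 0 0 0 1]

T = [7/25 24/25 0 -82/25; -24/25 7/25 0 -76/25; 0 0 -1 -5; 0 0 0 1]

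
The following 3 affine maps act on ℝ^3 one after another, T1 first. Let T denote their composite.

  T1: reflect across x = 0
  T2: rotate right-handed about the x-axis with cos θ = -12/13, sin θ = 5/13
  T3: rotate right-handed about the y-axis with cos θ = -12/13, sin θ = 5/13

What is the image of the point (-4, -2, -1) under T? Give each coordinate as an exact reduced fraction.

T1 reflect across x = 0: (-4, -2, -1) → (4, -2, -1)
T2 rotate right-handed about the x-axis with cos θ = -12/13, sin θ = 5/13: (4, -2, -1) → (4, 29/13, 2/13)
T3 rotate right-handed about the y-axis with cos θ = -12/13, sin θ = 5/13: (4, 29/13, 2/13) → (-614/169, 29/13, -284/169)

T(p) = (-614/169, 29/13, -284/169)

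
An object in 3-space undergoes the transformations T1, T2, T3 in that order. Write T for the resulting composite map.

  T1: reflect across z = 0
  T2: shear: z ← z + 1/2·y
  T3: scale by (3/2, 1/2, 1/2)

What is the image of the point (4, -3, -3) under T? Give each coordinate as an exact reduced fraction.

T1 reflect across z = 0: (4, -3, -3) → (4, -3, 3)
T2 shear: z ← z + 1/2·y: (4, -3, 3) → (4, -3, 3/2)
T3 scale by (3/2, 1/2, 1/2): (4, -3, 3/2) → (6, -3/2, 3/4)

T(p) = (6, -3/2, 3/4)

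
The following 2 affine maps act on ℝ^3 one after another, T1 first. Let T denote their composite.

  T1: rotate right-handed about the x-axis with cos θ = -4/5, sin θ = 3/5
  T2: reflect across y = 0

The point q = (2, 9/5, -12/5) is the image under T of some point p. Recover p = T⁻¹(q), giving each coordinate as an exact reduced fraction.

T1 = [1 0 0 0; 0 -4/5 -3/5 0; 0 3/5 -4/5 0; 0 0 0 1]
T2·T1 = [1 0 0 0; 0 4/5 3/5 0; 0 3/5 -4/5 0; 0 0 0 1]
det M = -1; M⁻¹ = [1 0 0 0; 0 4/5 3/5 0; 0 3/5 -4/5 0; 0 0 0 1]
M⁻¹ · (2, 9/5, -12/5)ᵀ = (2, 0, 3)ᵀ

p = (2, 0, 3)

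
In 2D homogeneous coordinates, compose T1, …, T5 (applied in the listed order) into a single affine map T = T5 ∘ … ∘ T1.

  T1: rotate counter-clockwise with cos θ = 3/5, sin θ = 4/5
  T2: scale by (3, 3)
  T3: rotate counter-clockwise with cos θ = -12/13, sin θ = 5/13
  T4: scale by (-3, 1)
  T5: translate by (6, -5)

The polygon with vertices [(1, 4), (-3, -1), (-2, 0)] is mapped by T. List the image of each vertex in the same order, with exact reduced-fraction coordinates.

image vertices: (-294/65, -1096/65), (-165/13, 28/13), (-618/65, -127/65)

T1 rotate counter-clockwise with cos θ = 3/5, sin θ = 4/5: (1, 4) → (-13/5, 16/5); (-3, -1) → (-1, -3); (-2, 0) → (-6/5, -8/5)
T2 scale by (3, 3): (-13/5, 16/5) → (-39/5, 48/5); (-1, -3) → (-3, -9); (-6/5, -8/5) → (-18/5, -24/5)
T3 rotate counter-clockwise with cos θ = -12/13, sin θ = 5/13: (-39/5, 48/5) → (228/65, -771/65); (-3, -9) → (81/13, 93/13); (-18/5, -24/5) → (336/65, 198/65)
T4 scale by (-3, 1): (228/65, -771/65) → (-684/65, -771/65); (81/13, 93/13) → (-243/13, 93/13); (336/65, 198/65) → (-1008/65, 198/65)
T5 translate by (6, -5): (-684/65, -771/65) → (-294/65, -1096/65); (-243/13, 93/13) → (-165/13, 28/13); (-1008/65, 198/65) → (-618/65, -127/65)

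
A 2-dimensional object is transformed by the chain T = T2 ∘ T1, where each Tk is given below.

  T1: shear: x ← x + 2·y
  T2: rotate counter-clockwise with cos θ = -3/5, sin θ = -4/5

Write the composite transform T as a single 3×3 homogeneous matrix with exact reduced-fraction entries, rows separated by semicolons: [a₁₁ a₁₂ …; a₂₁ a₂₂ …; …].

T = [-3/5 -2/5 0; -4/5 -11/5 0; 0 0 1]

T1 = [1 2 0; 0 1 0; 0 0 1]
T2·T1 = [-3/5 -2/5 0; -4/5 -11/5 0; 0 0 1]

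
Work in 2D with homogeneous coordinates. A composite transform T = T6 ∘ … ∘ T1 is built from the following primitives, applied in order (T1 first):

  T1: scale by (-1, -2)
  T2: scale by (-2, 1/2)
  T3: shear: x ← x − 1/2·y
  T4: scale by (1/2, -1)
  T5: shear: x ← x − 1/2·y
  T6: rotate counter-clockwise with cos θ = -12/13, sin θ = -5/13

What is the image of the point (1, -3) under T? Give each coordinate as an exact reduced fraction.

T(p) = (-36/13, 109/52)

T1 scale by (-1, -2): (1, -3) → (-1, 6)
T2 scale by (-2, 1/2): (-1, 6) → (2, 3)
T3 shear: x ← x − 1/2·y: (2, 3) → (1/2, 3)
T4 scale by (1/2, -1): (1/2, 3) → (1/4, -3)
T5 shear: x ← x − 1/2·y: (1/4, -3) → (7/4, -3)
T6 rotate counter-clockwise with cos θ = -12/13, sin θ = -5/13: (7/4, -3) → (-36/13, 109/52)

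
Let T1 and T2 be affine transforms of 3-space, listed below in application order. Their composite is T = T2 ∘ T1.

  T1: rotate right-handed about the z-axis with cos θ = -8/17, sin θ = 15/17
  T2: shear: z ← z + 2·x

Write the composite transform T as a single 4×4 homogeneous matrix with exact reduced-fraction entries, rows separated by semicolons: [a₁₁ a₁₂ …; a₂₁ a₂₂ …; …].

T = [-8/17 -15/17 0 0; 15/17 -8/17 0 0; -16/17 -30/17 1 0; 0 0 0 1]

T1 = [-8/17 -15/17 0 0; 15/17 -8/17 0 0; 0 0 1 0; 0 0 0 1]
T2·T1 = [-8/17 -15/17 0 0; 15/17 -8/17 0 0; -16/17 -30/17 1 0; 0 0 0 1]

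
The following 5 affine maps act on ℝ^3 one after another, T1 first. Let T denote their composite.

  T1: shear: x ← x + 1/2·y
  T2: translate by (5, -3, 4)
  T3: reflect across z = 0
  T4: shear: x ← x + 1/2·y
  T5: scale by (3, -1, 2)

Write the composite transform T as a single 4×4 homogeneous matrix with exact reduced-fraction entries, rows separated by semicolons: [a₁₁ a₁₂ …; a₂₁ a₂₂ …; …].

T = [3 3 0 21/2; 0 -1 0 3; 0 0 -2 -8; 0 0 0 1]

T1 = [1 1/2 0 0; 0 1 0 0; 0 0 1 0; 0 0 0 1]
T2·T1 = [1 1/2 0 5; 0 1 0 -3; 0 0 1 4; 0 0 0 1]
T3·…·T1 = [1 1/2 0 5; 0 1 0 -3; 0 0 -1 -4; 0 0 0 1]
T4·…·T1 = [1 1 0 7/2; 0 1 0 -3; 0 0 -1 -4; 0 0 0 1]
T5·…·T1 = [3 3 0 21/2; 0 -1 0 3; 0 0 -2 -8; 0 0 0 1]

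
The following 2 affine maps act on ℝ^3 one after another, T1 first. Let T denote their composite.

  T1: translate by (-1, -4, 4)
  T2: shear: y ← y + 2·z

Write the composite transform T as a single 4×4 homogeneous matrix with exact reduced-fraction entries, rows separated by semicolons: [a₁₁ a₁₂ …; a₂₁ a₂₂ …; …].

T = [1 0 0 -1; 0 1 2 4; 0 0 1 4; 0 0 0 1]

T1 = [1 0 0 -1; 0 1 0 -4; 0 0 1 4; 0 0 0 1]
T2·T1 = [1 0 0 -1; 0 1 2 4; 0 0 1 4; 0 0 0 1]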